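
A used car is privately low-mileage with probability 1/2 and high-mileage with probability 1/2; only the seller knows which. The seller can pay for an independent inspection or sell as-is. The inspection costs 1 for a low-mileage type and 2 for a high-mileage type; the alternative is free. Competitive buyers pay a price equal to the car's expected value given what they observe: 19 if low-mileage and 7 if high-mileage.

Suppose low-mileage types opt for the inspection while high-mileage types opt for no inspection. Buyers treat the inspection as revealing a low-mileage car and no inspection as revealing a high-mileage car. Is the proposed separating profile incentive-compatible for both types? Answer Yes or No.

Under these beliefs, the inspection earns price 19 and no inspection earns price 7.
low-mileage: the inspection nets 19 − 1 = 18; no inspection nets 7. low-mileage prefers the inspection.
high-mileage: the inspection nets 19 − 2 = 17; no inspection nets 7. high-mileage would deviate to the inspection.
high-mileage has a profitable deviation, so the profile is not an equilibrium.

No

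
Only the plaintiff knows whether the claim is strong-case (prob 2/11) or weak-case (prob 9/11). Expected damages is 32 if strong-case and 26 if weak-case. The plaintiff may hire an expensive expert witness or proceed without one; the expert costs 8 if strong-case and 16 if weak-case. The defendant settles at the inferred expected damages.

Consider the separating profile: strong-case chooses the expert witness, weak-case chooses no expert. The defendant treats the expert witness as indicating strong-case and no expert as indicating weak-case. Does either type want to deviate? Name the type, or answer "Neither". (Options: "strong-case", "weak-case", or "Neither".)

strong-case

The expert witness pays 32; no expert pays 26.
strong-case: assigned the expert witness, nets 32 − 8 = 24; deviating to no expert nets 26.
weak-case: assigned no expert, nets 26; deviating to the expert witness nets 32 − 16 = 16.
The strong-case type gains 2 by deviating.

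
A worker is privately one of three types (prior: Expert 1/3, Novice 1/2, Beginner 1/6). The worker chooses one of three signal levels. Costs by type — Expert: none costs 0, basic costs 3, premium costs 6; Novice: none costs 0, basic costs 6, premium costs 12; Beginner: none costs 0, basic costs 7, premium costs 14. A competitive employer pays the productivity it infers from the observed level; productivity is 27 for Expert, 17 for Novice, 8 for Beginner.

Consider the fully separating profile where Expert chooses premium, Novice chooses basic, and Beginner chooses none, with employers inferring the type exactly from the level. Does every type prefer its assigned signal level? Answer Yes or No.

Separating wages: premium → 27, basic → 17, none → 8.
Expert (assigned premium): none: 8 − 0 = 8; basic: 17 − 3 = 14; premium: 27 − 6 = 21. Expert stays.
Novice (assigned basic): none: 8 − 0 = 8; basic: 17 − 6 = 11; premium: 27 − 12 = 15. Novice prefers premium.
Beginner (assigned none): none: 8 − 0 = 8; basic: 17 − 7 = 10; premium: 27 − 14 = 13. Beginner prefers premium.
At least one type deviates; the separating profile fails.

No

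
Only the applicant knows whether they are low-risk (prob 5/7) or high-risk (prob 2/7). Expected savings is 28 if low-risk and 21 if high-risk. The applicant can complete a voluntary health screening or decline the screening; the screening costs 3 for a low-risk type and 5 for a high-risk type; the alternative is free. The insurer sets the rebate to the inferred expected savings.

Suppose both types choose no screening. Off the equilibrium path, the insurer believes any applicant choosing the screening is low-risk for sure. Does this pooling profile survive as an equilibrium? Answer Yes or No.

On path, the insurer holds the prior and pays 5/7·28 + 2/7·21 = 26. Off path (the screening), believing low-risk, it pays 28.
low-risk: no screening nets 26; the screening nets 28 − 3 = 25. low-risk stays.
high-risk: no screening nets 26; the screening nets 28 − 5 = 23. high-risk stays.
No type deviates, so pooling is sustained.

Yes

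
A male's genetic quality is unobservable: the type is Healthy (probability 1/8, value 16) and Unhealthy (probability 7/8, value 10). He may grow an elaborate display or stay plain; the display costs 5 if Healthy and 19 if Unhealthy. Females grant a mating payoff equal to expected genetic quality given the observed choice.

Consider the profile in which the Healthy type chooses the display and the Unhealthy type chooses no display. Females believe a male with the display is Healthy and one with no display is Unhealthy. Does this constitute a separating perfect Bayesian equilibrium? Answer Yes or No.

Yes

Under these beliefs, the display earns mating payoff 16 and no display earns mating payoff 10.
Healthy: the display nets 16 − 5 = 11; no display nets 10. Healthy prefers the display.
Unhealthy: the display nets 16 − 19 = -3; no display nets 10. Unhealthy prefers no display.
Neither type deviates, so the separating profile is an equilibrium.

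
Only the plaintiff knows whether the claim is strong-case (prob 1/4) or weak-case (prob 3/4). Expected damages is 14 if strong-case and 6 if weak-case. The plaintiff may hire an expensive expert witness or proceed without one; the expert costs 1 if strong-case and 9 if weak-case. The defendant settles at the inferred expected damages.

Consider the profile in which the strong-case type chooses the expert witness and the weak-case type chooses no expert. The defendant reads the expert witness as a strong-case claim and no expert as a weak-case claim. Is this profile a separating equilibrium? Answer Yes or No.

Yes

Under these beliefs, the expert witness earns settlement 14 and no expert earns settlement 6.
strong-case: the expert witness nets 14 − 1 = 13; no expert nets 6. strong-case prefers the expert witness.
weak-case: the expert witness nets 14 − 9 = 5; no expert nets 6. weak-case prefers no expert.
Neither type deviates, so the separating profile is an equilibrium.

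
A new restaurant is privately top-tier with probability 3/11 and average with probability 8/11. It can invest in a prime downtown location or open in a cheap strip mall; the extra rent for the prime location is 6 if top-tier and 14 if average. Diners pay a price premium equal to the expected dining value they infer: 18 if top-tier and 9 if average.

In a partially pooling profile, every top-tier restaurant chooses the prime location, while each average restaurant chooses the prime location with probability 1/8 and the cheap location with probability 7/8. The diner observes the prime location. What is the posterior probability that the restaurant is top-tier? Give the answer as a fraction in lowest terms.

3/4

P(the prime location) = (3/11)·1 + (8/11)·(1/8) = 4/11.
By Bayes' rule, P(top-tier | the prime location) = (3/11) / (4/11) = 3/4.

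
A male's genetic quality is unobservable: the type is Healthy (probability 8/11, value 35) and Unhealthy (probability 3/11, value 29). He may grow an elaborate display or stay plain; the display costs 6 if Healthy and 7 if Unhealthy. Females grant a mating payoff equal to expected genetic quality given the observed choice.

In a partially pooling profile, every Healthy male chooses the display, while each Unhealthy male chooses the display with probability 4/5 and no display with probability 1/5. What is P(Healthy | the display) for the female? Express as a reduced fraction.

10/13

P(the display) = (8/11)·1 + (3/11)·(4/5) = 52/55.
By Bayes' rule, P(Healthy | the display) = (8/11) / (52/55) = 10/13.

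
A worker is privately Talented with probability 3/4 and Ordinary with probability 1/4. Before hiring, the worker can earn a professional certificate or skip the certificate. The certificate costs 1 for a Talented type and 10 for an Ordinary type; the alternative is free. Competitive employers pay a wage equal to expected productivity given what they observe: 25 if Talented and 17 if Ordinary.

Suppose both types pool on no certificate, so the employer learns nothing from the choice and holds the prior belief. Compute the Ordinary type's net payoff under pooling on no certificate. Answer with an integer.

23

Pooled wage = 3/4·25 + 1/4·17 = 23.
Ordinary pays no cost for no certificate, so net payoff = 23.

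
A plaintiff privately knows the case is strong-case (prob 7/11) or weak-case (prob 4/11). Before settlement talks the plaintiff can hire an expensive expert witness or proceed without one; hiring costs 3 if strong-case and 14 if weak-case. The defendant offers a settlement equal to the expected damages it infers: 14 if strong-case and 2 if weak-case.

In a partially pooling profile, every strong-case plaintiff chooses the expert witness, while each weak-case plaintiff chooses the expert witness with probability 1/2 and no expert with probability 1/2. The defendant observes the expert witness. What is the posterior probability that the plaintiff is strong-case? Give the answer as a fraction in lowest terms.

7/9

P(the expert witness) = (7/11)·1 + (4/11)·(1/2) = 9/11.
By Bayes' rule, P(strong-case | the expert witness) = (7/11) / (9/11) = 7/9.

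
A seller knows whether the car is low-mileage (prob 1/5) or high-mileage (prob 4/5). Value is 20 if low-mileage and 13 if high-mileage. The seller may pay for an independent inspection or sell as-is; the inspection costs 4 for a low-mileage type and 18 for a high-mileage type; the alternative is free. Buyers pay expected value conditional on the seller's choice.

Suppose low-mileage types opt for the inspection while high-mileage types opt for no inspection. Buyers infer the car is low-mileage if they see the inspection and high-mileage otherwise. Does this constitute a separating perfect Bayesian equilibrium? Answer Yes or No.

Yes

Under these beliefs, the inspection earns price 20 and no inspection earns price 13.
low-mileage: the inspection nets 20 − 4 = 16; no inspection nets 13. low-mileage prefers the inspection.
high-mileage: the inspection nets 20 − 18 = 2; no inspection nets 13. high-mileage prefers no inspection.
Neither type deviates, so the separating profile is an equilibrium.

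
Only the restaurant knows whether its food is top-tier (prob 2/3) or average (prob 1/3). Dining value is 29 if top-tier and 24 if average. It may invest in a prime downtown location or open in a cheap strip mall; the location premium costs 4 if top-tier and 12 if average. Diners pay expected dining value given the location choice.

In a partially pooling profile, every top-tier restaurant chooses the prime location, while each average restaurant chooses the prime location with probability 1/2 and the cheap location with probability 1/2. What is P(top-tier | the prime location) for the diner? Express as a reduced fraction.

4/5

P(the prime location) = (2/3)·1 + (1/3)·(1/2) = 5/6.
By Bayes' rule, P(top-tier | the prime location) = (2/3) / (5/6) = 4/5.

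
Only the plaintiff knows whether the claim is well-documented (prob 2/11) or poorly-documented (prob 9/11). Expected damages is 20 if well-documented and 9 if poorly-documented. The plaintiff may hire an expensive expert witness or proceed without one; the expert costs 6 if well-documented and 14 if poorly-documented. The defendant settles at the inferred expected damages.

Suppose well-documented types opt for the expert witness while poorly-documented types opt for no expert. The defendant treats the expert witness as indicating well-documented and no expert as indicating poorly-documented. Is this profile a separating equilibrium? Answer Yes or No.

Under these beliefs, the expert witness earns settlement 20 and no expert earns settlement 9.
well-documented: the expert witness nets 20 − 6 = 14; no expert nets 9. well-documented prefers the expert witness.
poorly-documented: the expert witness nets 20 − 14 = 6; no expert nets 9. poorly-documented prefers no expert.
Neither type deviates, so the separating profile is an equilibrium.

Yes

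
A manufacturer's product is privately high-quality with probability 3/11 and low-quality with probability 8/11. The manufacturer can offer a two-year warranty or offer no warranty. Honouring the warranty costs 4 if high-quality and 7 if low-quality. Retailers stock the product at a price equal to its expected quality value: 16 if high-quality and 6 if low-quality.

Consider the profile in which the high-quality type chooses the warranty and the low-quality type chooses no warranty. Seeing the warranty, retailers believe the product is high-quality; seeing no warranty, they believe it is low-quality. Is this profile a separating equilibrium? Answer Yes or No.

No

Under these beliefs, the warranty earns price 16 and no warranty earns price 6.
high-quality: the warranty nets 16 − 4 = 12; no warranty nets 6. high-quality prefers the warranty.
low-quality: the warranty nets 16 − 7 = 9; no warranty nets 6. low-quality would deviate to the warranty.
low-quality has a profitable deviation, so the profile is not an equilibrium.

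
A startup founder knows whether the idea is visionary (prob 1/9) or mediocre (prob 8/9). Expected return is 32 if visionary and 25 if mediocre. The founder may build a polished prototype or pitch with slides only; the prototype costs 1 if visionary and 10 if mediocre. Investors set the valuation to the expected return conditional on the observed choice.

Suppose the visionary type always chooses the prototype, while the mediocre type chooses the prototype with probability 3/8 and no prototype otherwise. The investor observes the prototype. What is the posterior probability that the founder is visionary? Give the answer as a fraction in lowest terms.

P(the prototype) = (1/9)·1 + (8/9)·(3/8) = 4/9.
By Bayes' rule, P(visionary | the prototype) = (1/9) / (4/9) = 1/4.

1/4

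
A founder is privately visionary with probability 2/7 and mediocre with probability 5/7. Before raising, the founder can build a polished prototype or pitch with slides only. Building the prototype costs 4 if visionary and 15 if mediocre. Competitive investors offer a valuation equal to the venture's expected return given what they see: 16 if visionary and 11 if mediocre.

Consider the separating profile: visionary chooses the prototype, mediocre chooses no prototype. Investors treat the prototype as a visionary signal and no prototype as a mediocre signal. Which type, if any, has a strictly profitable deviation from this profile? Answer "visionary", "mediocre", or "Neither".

Neither

The prototype pays 16; no prototype pays 11.
visionary: assigned the prototype, nets 16 − 4 = 12; deviating to no prototype nets 11.
mediocre: assigned no prototype, nets 11; deviating to the prototype nets 16 − 15 = 1.
Both types strictly prefer their assigned action; no profitable deviation.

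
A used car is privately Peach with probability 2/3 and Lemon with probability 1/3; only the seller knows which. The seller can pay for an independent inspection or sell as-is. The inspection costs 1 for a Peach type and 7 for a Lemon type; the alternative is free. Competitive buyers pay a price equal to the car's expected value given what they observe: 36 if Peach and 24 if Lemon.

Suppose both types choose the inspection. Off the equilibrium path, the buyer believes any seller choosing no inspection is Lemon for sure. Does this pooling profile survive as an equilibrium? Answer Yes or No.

On path, the buyer holds the prior and pays 2/3·36 + 1/3·24 = 32. Off path (no inspection), believing Lemon, it pays 24.
Peach: the inspection nets 32 − 1 = 31; no inspection nets 24. Peach stays.
Lemon: the inspection nets 32 − 7 = 25; no inspection nets 24. Lemon stays.
No type deviates, so pooling is sustained.

Yes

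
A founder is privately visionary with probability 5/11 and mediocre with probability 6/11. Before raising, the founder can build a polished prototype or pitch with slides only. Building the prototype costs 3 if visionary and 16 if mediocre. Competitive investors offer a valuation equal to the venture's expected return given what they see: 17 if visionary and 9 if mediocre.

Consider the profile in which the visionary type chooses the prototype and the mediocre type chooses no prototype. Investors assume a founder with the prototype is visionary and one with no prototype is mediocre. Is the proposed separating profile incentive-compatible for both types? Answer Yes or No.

Yes

Under these beliefs, the prototype earns valuation 17 and no prototype earns valuation 9.
visionary: the prototype nets 17 − 3 = 14; no prototype nets 9. visionary prefers the prototype.
mediocre: the prototype nets 17 − 16 = 1; no prototype nets 9. mediocre prefers no prototype.
Neither type deviates, so the separating profile is an equilibrium.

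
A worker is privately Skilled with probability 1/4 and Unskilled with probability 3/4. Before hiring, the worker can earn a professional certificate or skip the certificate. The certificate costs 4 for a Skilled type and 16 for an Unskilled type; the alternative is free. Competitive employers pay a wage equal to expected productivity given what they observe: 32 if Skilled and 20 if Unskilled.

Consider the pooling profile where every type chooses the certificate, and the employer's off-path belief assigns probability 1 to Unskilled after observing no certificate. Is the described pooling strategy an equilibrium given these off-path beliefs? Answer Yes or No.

On path, the employer holds the prior and pays 1/4·32 + 3/4·20 = 23. Off path (no certificate), believing Unskilled, it pays 20.
Skilled: the certificate nets 23 − 4 = 19; no certificate nets 20. Skilled would deviate.
Unskilled: the certificate nets 23 − 16 = 7; no certificate nets 20. Unskilled would deviate.
A type deviates, so pooling fails.

No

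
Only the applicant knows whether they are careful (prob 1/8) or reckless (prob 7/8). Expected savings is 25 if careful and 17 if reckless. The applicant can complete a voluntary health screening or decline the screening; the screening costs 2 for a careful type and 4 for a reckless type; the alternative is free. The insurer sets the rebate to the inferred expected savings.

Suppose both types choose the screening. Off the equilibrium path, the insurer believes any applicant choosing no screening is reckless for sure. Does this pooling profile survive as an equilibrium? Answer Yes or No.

No

On path, the insurer holds the prior and pays 1/8·25 + 7/8·17 = 18. Off path (no screening), believing reckless, it pays 17.
careful: the screening nets 18 − 2 = 16; no screening nets 17. careful would deviate.
reckless: the screening nets 18 − 4 = 14; no screening nets 17. reckless would deviate.
A type deviates, so pooling fails.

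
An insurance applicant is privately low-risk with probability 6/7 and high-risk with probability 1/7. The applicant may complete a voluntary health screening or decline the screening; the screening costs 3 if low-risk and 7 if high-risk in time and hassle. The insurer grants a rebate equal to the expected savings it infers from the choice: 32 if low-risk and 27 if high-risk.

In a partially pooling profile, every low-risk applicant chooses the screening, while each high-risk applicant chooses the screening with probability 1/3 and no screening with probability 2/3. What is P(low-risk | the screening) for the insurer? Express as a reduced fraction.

18/19

P(the screening) = (6/7)·1 + (1/7)·(1/3) = 19/21.
By Bayes' rule, P(low-risk | the screening) = (6/7) / (19/21) = 18/19.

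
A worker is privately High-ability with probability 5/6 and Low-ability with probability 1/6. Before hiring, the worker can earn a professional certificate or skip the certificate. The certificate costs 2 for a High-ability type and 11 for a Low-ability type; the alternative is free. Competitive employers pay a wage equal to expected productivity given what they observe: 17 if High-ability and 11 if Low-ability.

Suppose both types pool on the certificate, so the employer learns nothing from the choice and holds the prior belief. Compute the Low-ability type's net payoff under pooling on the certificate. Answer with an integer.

5

Pooled wage = 5/6·17 + 1/6·11 = 16.
Low-ability pays cost 11 for the certificate, so net payoff = 16 − 11 = 5.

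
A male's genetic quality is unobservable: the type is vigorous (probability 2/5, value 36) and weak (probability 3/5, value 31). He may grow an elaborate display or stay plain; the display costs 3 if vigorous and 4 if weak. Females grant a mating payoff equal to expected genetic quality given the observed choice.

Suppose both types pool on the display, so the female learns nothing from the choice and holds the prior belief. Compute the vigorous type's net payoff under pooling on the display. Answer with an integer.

Pooled mating payoff = 2/5·36 + 3/5·31 = 33.
vigorous pays cost 3 for the display, so net payoff = 33 − 3 = 30.

30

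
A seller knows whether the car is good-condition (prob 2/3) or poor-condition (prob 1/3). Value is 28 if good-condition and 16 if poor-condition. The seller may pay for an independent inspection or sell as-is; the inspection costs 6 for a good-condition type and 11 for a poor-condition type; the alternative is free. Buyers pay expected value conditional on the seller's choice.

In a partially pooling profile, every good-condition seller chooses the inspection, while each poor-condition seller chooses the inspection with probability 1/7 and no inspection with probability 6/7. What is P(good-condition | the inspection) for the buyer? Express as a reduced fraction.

14/15

P(the inspection) = (2/3)·1 + (1/3)·(1/7) = 5/7.
By Bayes' rule, P(good-condition | the inspection) = (2/3) / (5/7) = 14/15.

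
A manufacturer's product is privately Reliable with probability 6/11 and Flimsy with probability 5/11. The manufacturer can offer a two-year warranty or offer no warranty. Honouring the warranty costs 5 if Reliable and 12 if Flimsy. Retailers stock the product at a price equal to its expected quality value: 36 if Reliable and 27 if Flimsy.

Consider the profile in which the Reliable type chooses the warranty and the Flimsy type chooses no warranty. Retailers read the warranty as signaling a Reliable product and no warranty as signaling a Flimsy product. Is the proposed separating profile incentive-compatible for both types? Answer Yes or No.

Under these beliefs, the warranty earns price 36 and no warranty earns price 27.
Reliable: the warranty nets 36 − 5 = 31; no warranty nets 27. Reliable prefers the warranty.
Flimsy: the warranty nets 36 − 12 = 24; no warranty nets 27. Flimsy prefers no warranty.
Neither type deviates, so the separating profile is an equilibrium.

Yes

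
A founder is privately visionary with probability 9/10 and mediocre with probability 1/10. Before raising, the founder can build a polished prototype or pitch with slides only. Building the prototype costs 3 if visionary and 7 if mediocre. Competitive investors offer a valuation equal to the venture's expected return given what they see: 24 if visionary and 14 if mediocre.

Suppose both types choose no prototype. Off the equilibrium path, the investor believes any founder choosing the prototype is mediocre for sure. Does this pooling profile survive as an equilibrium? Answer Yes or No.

On path, the investor holds the prior and pays 9/10·24 + 1/10·14 = 23. Off path (the prototype), believing mediocre, it pays 14.
visionary: no prototype nets 23; the prototype nets 14 − 3 = 11. visionary stays.
mediocre: no prototype nets 23; the prototype nets 14 − 7 = 7. mediocre stays.
No type deviates, so pooling is sustained.

Yes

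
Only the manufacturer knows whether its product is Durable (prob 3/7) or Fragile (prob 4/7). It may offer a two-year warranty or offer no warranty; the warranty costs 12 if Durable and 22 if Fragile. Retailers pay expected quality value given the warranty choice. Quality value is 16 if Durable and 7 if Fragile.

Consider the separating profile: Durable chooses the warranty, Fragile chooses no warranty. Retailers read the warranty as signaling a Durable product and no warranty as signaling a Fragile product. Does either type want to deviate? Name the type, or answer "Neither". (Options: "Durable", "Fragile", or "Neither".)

Durable

The warranty pays 16; no warranty pays 7.
Durable: assigned the warranty, nets 16 − 12 = 4; deviating to no warranty nets 7.
Fragile: assigned no warranty, nets 7; deviating to the warranty nets 16 − 22 = -6.
The Durable type gains 3 by deviating.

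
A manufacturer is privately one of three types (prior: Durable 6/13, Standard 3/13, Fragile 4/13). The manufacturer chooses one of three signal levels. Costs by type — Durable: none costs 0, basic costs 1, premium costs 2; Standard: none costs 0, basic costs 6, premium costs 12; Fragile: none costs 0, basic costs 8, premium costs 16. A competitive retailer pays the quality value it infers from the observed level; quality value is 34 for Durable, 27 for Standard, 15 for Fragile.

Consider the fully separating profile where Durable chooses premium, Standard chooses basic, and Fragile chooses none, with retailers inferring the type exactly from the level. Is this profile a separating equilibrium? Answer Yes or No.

Separating prices: premium → 34, basic → 27, none → 15.
Durable (assigned premium): none: 15 − 0 = 15; basic: 27 − 1 = 26; premium: 34 − 2 = 32. Durable stays.
Standard (assigned basic): none: 15 − 0 = 15; basic: 27 − 6 = 21; premium: 34 − 12 = 22. Standard prefers premium.
Fragile (assigned none): none: 15 − 0 = 15; basic: 27 − 8 = 19; premium: 34 − 16 = 18. Fragile prefers basic.
At least one type deviates; the separating profile fails.

No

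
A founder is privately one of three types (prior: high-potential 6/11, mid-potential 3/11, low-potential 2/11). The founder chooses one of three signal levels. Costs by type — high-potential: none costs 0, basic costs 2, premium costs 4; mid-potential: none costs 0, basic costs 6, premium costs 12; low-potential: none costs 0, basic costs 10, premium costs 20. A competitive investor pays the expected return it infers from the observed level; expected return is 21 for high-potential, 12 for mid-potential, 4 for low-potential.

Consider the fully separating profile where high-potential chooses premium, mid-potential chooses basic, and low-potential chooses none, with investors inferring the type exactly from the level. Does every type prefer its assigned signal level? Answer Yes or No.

No

Separating valuations: premium → 21, basic → 12, none → 4.
high-potential (assigned premium): none: 4 − 0 = 4; basic: 12 − 2 = 10; premium: 21 − 4 = 17. high-potential stays.
mid-potential (assigned basic): none: 4 − 0 = 4; basic: 12 − 6 = 6; premium: 21 − 12 = 9. mid-potential prefers premium.
low-potential (assigned none): none: 4 − 0 = 4; basic: 12 − 10 = 2; premium: 21 − 20 = 1. low-potential stays.
At least one type deviates; the separating profile fails.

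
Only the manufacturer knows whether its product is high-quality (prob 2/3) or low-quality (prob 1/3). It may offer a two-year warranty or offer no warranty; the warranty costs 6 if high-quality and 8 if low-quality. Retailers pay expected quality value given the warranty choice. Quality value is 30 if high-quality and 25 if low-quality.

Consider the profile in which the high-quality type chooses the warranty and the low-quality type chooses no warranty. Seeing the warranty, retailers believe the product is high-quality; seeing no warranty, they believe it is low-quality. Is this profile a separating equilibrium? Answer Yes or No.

Under these beliefs, the warranty earns price 30 and no warranty earns price 25.
high-quality: the warranty nets 30 − 6 = 24; no warranty nets 25. high-quality would deviate to no warranty.
low-quality: the warranty nets 30 − 8 = 22; no warranty nets 25. low-quality prefers no warranty.
high-quality has a profitable deviation, so the profile is not an equilibrium.

No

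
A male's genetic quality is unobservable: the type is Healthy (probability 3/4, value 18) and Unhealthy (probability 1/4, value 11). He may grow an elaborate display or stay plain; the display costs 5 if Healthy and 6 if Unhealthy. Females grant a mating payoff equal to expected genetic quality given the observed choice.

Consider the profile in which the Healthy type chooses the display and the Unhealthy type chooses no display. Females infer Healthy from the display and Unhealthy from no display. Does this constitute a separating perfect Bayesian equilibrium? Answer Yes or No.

No

Under these beliefs, the display earns mating payoff 18 and no display earns mating payoff 11.
Healthy: the display nets 18 − 5 = 13; no display nets 11. Healthy prefers the display.
Unhealthy: the display nets 18 − 6 = 12; no display nets 11. Unhealthy would deviate to the display.
Unhealthy has a profitable deviation, so the profile is not an equilibrium.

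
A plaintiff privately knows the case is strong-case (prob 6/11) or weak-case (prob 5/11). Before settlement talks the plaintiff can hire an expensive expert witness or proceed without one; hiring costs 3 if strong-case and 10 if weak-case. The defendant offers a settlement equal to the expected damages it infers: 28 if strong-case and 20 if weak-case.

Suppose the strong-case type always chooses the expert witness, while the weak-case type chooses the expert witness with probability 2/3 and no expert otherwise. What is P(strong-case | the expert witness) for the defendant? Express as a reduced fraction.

P(the expert witness) = (6/11)·1 + (5/11)·(2/3) = 28/33.
By Bayes' rule, P(strong-case | the expert witness) = (6/11) / (28/33) = 9/14.

9/14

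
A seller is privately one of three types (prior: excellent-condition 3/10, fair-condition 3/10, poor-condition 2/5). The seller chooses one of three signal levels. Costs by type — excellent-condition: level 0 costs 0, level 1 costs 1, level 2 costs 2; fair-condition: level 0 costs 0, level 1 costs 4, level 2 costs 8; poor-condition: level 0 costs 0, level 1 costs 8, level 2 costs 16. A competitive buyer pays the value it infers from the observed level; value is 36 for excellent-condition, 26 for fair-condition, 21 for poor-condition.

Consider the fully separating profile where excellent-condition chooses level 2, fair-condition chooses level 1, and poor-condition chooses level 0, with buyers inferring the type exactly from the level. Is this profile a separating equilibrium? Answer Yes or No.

Separating prices: level 2 → 36, level 1 → 26, level 0 → 21.
excellent-condition (assigned level 2): level 0: 21 − 0 = 21; level 1: 26 − 1 = 25; level 2: 36 − 2 = 34. excellent-condition stays.
fair-condition (assigned level 1): level 0: 21 − 0 = 21; level 1: 26 − 4 = 22; level 2: 36 − 8 = 28. fair-condition prefers level 2.
poor-condition (assigned level 0): level 0: 21 − 0 = 21; level 1: 26 − 8 = 18; level 2: 36 − 16 = 20. poor-condition stays.
At least one type deviates; the separating profile fails.

No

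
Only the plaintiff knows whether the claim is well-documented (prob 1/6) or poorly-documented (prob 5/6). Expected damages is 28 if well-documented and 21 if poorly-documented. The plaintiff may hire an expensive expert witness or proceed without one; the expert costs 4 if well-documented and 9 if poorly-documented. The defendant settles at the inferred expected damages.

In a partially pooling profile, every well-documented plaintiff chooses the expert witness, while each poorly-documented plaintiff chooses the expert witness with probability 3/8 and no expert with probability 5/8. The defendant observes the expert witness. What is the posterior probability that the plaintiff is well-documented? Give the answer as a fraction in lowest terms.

P(the expert witness) = (1/6)·1 + (5/6)·(3/8) = 23/48.
By Bayes' rule, P(well-documented | the expert witness) = (1/6) / (23/48) = 8/23.

8/23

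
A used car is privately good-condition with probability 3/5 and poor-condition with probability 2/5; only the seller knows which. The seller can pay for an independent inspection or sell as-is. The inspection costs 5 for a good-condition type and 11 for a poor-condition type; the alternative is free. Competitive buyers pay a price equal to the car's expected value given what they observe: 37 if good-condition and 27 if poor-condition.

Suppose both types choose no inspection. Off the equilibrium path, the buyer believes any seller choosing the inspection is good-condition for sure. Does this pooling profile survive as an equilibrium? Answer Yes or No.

Yes

On path, the buyer holds the prior and pays 3/5·37 + 2/5·27 = 33. Off path (the inspection), believing good-condition, it pays 37.
good-condition: no inspection nets 33; the inspection nets 37 − 5 = 32. good-condition stays.
poor-condition: no inspection nets 33; the inspection nets 37 − 11 = 26. poor-condition stays.
No type deviates, so pooling is sustained.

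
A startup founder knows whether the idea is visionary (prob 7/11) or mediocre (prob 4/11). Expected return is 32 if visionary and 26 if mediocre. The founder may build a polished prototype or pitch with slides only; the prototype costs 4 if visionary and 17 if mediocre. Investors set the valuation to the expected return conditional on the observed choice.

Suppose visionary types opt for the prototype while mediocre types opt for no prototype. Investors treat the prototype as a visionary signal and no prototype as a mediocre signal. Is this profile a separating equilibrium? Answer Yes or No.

Under these beliefs, the prototype earns valuation 32 and no prototype earns valuation 26.
visionary: the prototype nets 32 − 4 = 28; no prototype nets 26. visionary prefers the prototype.
mediocre: the prototype nets 32 − 17 = 15; no prototype nets 26. mediocre prefers no prototype.
Neither type deviates, so the separating profile is an equilibrium.

Yes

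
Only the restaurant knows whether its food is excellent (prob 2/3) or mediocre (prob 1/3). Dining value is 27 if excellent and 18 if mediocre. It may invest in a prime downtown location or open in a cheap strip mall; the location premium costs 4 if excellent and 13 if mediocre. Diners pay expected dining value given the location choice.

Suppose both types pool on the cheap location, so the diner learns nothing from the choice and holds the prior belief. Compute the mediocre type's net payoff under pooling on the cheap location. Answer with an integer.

Pooled price premium = 2/3·27 + 1/3·18 = 24.
mediocre pays no cost for the cheap location, so net payoff = 24.

24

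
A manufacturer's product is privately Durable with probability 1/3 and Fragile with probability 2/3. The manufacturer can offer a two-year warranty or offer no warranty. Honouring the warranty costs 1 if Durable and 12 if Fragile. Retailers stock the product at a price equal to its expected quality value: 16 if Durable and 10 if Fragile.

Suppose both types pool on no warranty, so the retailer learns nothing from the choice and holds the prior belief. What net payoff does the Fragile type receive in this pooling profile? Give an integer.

Pooled price = 1/3·16 + 2/3·10 = 12.
Fragile pays no cost for no warranty, so net payoff = 12.

12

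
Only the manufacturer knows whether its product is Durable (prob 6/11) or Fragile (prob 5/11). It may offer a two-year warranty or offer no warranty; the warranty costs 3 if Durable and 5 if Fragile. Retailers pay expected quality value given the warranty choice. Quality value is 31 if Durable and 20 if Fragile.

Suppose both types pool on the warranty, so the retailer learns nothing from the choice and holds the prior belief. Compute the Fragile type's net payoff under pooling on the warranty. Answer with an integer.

21

Pooled price = 6/11·31 + 5/11·20 = 26.
Fragile pays cost 5 for the warranty, so net payoff = 26 − 5 = 21.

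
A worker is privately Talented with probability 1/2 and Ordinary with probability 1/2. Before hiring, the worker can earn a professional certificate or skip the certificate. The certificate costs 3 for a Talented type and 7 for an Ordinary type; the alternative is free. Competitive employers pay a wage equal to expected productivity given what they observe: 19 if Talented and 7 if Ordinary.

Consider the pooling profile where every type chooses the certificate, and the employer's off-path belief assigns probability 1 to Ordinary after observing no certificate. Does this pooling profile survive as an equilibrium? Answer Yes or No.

No

On path, the employer holds the prior and pays 1/2·19 + 1/2·7 = 13. Off path (no certificate), believing Ordinary, it pays 7.
Talented: the certificate nets 13 − 3 = 10; no certificate nets 7. Talented stays.
Ordinary: the certificate nets 13 − 7 = 6; no certificate nets 7. Ordinary would deviate.
A type deviates, so pooling fails.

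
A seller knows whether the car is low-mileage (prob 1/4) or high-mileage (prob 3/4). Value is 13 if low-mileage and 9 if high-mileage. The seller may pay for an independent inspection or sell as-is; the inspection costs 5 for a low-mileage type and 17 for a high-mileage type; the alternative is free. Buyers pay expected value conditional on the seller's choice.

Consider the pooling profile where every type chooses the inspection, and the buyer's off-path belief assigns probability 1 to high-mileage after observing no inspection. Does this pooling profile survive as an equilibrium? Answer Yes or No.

On path, the buyer holds the prior and pays 1/4·13 + 3/4·9 = 10. Off path (no inspection), believing high-mileage, it pays 9.
low-mileage: the inspection nets 10 − 5 = 5; no inspection nets 9. low-mileage would deviate.
high-mileage: the inspection nets 10 − 17 = -7; no inspection nets 9. high-mileage would deviate.
A type deviates, so pooling fails.

No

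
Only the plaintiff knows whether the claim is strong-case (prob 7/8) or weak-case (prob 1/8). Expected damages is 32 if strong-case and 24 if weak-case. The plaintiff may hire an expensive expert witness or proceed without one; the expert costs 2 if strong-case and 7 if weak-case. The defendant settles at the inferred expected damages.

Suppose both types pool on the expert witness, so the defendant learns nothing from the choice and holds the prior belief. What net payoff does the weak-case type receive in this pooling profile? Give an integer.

24

Pooled settlement = 7/8·32 + 1/8·24 = 31.
weak-case pays cost 7 for the expert witness, so net payoff = 31 − 7 = 24.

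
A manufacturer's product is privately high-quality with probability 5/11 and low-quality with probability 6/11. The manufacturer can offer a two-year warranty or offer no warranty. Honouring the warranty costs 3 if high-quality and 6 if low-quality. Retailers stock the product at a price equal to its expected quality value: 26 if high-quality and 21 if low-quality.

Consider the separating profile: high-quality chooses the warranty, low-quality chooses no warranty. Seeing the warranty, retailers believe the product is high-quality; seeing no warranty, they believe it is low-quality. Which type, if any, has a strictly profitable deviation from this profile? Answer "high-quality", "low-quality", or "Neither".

Neither

The warranty pays 26; no warranty pays 21.
high-quality: assigned the warranty, nets 26 − 3 = 23; deviating to no warranty nets 21.
low-quality: assigned no warranty, nets 21; deviating to the warranty nets 26 − 6 = 20.
Both types strictly prefer their assigned action; no profitable deviation.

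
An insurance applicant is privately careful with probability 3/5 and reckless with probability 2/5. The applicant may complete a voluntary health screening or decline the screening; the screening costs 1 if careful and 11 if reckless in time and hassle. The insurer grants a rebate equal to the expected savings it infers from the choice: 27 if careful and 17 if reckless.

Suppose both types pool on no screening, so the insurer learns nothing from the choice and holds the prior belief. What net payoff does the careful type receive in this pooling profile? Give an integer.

23

Pooled rebate = 3/5·27 + 2/5·17 = 23.
careful pays no cost for no screening, so net payoff = 23.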